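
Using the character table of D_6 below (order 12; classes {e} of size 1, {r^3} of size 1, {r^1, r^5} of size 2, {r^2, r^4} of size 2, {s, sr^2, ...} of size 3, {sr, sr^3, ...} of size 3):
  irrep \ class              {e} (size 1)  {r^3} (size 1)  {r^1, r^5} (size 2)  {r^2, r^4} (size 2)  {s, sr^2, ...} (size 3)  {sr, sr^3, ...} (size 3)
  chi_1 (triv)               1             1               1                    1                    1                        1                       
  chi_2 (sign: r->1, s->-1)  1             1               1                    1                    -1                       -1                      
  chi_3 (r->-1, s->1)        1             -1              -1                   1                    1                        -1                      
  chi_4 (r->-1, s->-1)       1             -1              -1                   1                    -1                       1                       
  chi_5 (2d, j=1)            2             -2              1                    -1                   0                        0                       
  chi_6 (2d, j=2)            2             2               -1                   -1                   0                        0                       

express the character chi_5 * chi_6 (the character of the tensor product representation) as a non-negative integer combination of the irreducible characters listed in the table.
chi_5 tensor chi_6 = chi_3 + chi_4 + chi_5 (all other irreducibles have multiplicity 0).

Working: The character of a tensor product is the pointwise product (chi_5 * chi_6)(C) = chi_5(C) * chi_6(C):
  {e}: (2)*(2), {r^3}: (-2)*(2), {r^1, r^5}: (1)*(-1), {r^2, r^4}: (-1)*(-1), {s, sr^2, ...}: (0)*(0), {sr, sr^3, ...}: (0)*(0)
so (chi_5 * chi_6) takes values
  {e} -> 4, {r^3} -> -4, {r^1, r^5} -> -1, {r^2, r^4} -> 1, {s, sr^2, ...} -> 0, {sr, sr^3, ...} -> 0.
Now take the inner product of this character with each irreducible chi from the table, <chi_5*chi_6, chi> = (1/12) sum_C |C| (chi_5*chi_6)(C) conj(chi(C)):
  <chi_5*chi_6, chi_1> = (1/12)[1*(4)*conj(1) + 1*(-4)*conj(1) + 2*(-1)*conj(1) + 2*(1)*conj(1) + 3*(0)*conj(1) + 3*(0)*conj(1)]
      = (1/12)[(4) + (-4) + (-2) + (2) + (0) + (0)] = 0/12 = 0
  <chi_5*chi_6, chi_2> = (1/12)[1*(4)*conj(1) + 1*(-4)*conj(1) + 2*(-1)*conj(1) + 2*(1)*conj(1) + 3*(0)*conj(-1) + 3*(0)*conj(-1)]
      = (1/12)[(4) + (-4) + (-2) + (2) + (0) + (0)] = 0/12 = 0
  <chi_5*chi_6, chi_3> = (1/12)[1*(4)*conj(1) + 1*(-4)*conj(-1) + 2*(-1)*conj(-1) + 2*(1)*conj(1) + 3*(0)*conj(1) + 3*(0)*conj(-1)]
      = (1/12)[(4) + (4) + (2) + (2) + (0) + (0)] = 12/12 = 1
  <chi_5*chi_6, chi_4> = (1/12)[1*(4)*conj(1) + 1*(-4)*conj(-1) + 2*(-1)*conj(-1) + 2*(1)*conj(1) + 3*(0)*conj(-1) + 3*(0)*conj(1)]
      = (1/12)[(4) + (4) + (2) + (2) + (0) + (0)] = 12/12 = 1
  <chi_5*chi_6, chi_5> = (1/12)[1*(4)*conj(2) + 1*(-4)*conj(-2) + 2*(-1)*conj(1) + 2*(1)*conj(-1) + 3*(0)*conj(0) + 3*(0)*conj(0)]
      = (1/12)[(8) + (8) + (-2) + (-2) + (0) + (0)] = 12/12 = 1
  <chi_5*chi_6, chi_6> = (1/12)[1*(4)*conj(2) + 1*(-4)*conj(2) + 2*(-1)*conj(-1) + 2*(1)*conj(-1) + 3*(0)*conj(0) + 3*(0)*conj(0)]
      = (1/12)[(8) + (-8) + (2) + (-2) + (0) + (0)] = 0/12 = 0
Hence the multiplicities are chi_3: 1, chi_4: 1, chi_5: 1. Dimension check: dim(chi_5)*dim(chi_6) = 2*2 = 4 and sum (mult * dim) = 1*1 + 1*1 + 1*2 = 4.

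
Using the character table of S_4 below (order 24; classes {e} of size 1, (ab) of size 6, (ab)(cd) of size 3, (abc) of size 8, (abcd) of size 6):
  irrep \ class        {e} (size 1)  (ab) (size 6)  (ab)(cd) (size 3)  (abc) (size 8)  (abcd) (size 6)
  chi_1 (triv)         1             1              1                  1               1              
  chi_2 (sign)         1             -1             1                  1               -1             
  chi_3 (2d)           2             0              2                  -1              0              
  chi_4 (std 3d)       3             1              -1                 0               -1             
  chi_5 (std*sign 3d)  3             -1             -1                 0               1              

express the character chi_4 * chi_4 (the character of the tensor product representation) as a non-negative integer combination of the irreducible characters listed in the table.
chi_4 tensor chi_4 = chi_1 + chi_3 + chi_4 + chi_5 (all other irreducibles have multiplicity 0).

Solution. The character of a tensor product is the pointwise product (chi_4 * chi_4)(C) = chi_4(C) * chi_4(C):
  {e}: (3)*(3), (ab): (1)*(1), (ab)(cd): (-1)*(-1), (abc): (0)*(0), (abcd): (-1)*(-1)
so (chi_4 * chi_4) takes values
  {e} -> 9, (ab) -> 1, (ab)(cd) -> 1, (abc) -> 0, (abcd) -> 1.
Now take the inner product of this character with each irreducible chi from the table, <chi_4*chi_4, chi> = (1/24) sum_C |C| (chi_4*chi_4)(C) conj(chi(C)):
  <chi_4*chi_4, chi_1> = (1/24)[1*(9)*conj(1) + 6*(1)*conj(1) + 3*(1)*conj(1) + 8*(0)*conj(1) + 6*(1)*conj(1)]
      = (1/24)[(9) + (6) + (3) + (0) + (6)] = 24/24 = 1
  <chi_4*chi_4, chi_2> = (1/24)[1*(9)*conj(1) + 6*(1)*conj(-1) + 3*(1)*conj(1) + 8*(0)*conj(1) + 6*(1)*conj(-1)]
      = (1/24)[(9) + (-6) + (3) + (0) + (-6)] = 0/24 = 0
  <chi_4*chi_4, chi_3> = (1/24)[1*(9)*conj(2) + 6*(1)*conj(0) + 3*(1)*conj(2) + 8*(0)*conj(-1) + 6*(1)*conj(0)]
      = (1/24)[(18) + (0) + (6) + (0) + (0)] = 24/24 = 1
  <chi_4*chi_4, chi_4> = (1/24)[1*(9)*conj(3) + 6*(1)*conj(1) + 3*(1)*conj(-1) + 8*(0)*conj(0) + 6*(1)*conj(-1)]
      = (1/24)[(27) + (6) + (-3) + (0) + (-6)] = 24/24 = 1
  <chi_4*chi_4, chi_5> = (1/24)[1*(9)*conj(3) + 6*(1)*conj(-1) + 3*(1)*conj(-1) + 8*(0)*conj(0) + 6*(1)*conj(1)]
      = (1/24)[(27) + (-6) + (-3) + (0) + (6)] = 24/24 = 1
Hence the multiplicities are chi_1: 1, chi_3: 1, chi_4: 1, chi_5: 1. Dimension check: dim(chi_4)*dim(chi_4) = 3*3 = 9 and sum (mult * dim) = 1*1 + 1*2 + 1*3 + 1*3 = 9.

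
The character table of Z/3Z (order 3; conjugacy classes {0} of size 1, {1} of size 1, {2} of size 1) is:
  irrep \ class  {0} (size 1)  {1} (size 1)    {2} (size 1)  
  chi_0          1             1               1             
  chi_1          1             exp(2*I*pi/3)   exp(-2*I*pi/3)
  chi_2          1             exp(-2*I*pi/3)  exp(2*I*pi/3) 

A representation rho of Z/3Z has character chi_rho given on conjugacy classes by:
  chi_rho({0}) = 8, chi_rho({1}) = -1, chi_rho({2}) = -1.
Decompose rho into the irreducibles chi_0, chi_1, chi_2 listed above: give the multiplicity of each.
Multiplicities: chi_0: 2, chi_1: 3, chi_2: 3.

Details: Use <chi_rho, chi> = (1/|G|) sum_C |C| * chi_rho(C) * conj(chi(C)) with |G| = 3 for each irreducible chi in the table:
  <chi_rho, chi_0> = (1/3)[1*(8)*conj(1) + 1*(-1)*conj(1) + 1*(-1)*conj(1)]
      = (1/3)[(8) + (-1) + (-1)] = 6/3 = 2
  <chi_rho, chi_1> = (1/3)[1*(8)*conj(1) + 1*(-1)*conj(exp(2*I*pi/3)) + 1*(-1)*conj(exp(-2*I*pi/3))]
      = (1/3)[(8) + (3 + 2*exp(-2*I*pi/3) + 3*exp(2*I*pi/3)) + (3 + 3*exp(-2*I*pi/3) + 2*exp(2*I*pi/3))] = 9/3 = 3
  <chi_rho, chi_2> = (1/3)[1*(8)*conj(1) + 1*(-1)*conj(exp(-2*I*pi/3)) + 1*(-1)*conj(exp(2*I*pi/3))]
      = (1/3)[(8) + (3 + 3*exp(-2*I*pi/3) + 2*exp(2*I*pi/3)) + (3 + 2*exp(-2*I*pi/3) + 3*exp(2*I*pi/3))] = 9/3 = 3
(Exp terms are combined using exp(i*s)*conj(exp(i*t)) = exp(i*(s-t)), and sums of them are collapsed using the identity that for every m > 1 the m distinct m-th roots of unity sum to 0, e.g. 1 + exp(2*I*pi/3) + exp(-2*I*pi/3) = 0.)
Dimension check: dim(rho) = sum (mult * dim) = 2*1 + 3*1 + 3*1 = 8 = chi_rho(e) = 8.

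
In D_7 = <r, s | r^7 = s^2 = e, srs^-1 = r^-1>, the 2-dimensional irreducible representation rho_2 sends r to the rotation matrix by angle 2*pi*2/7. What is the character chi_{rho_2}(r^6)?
chi_{rho_2}(r^6) = 2*cos(2*pi*2*6/7) = -2*cos(3*pi/7)

Derivation: rho_2(r^6) is rotation by angle 2*pi*2*6/7, whose trace is 2*cos(2*pi*2*6/7) = -2*cos(3*pi/7).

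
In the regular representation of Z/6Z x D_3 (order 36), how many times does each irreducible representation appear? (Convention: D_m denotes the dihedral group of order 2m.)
Each irreducible V_i of dimension d_i appears with multiplicity d_i, i.e. rho_reg = (direct sum over all irreducibles V_i) d_i V_i. The irreducible dimensions for Z/6Z x D_3 are 1, 1, 1, 1, 1, 1, 1, 1, 1, 1, 1, 1, 2, 2, 2, 2, 2, 2: 12 irreducibles of dimension 1, each with multiplicity 1; 6 irreducibles of dimension 2, each with multiplicity 2. Total dimension 12*1*1 + 6*2*2 = 36 = |G|.

Details: General theorem: in the regular representation of a finite group G, each irreducible appears with multiplicity equal to its dimension. Check: dim(rho_reg) = sum d_i^2 = 1 + 1 + 1 + 1 + 1 + 1 + 1 + 1 + 1 + 1 + 1 + 1 + 4 + 4 + 4 + 4 + 4 + 4 = 36 = |G|.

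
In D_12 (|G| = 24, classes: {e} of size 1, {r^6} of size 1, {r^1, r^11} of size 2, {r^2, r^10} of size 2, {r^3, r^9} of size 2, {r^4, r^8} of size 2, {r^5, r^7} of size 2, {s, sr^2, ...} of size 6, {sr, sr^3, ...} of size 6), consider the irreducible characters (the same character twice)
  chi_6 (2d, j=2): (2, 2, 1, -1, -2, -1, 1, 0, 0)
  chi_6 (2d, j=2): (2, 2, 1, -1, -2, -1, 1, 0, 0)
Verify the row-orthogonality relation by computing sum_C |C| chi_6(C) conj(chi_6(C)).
Sum = 24 = |G| = 24; so <chi_6, chi_6> = 1 (norm-1 confirms irreducibility).

Derivation: Compute term by term over conjugacy classes (|C| * chi_6(C) * conj(chi_6(C))):
  1*(2)*conj(2) + 1*(2)*conj(2) + 2*(1)*conj(1) + 2*(-1)*conj(-1) + 2*(-2)*conj(-2) + 2*(-1)*conj(-1) + 2*(1)*conj(1) + 6*(0)*conj(0) + 6*(0)*conj(0)
  = (4) + (4) + (2) + (2) + (8) + (2) + (2) + (0) + (0)
  = 24.
Dividing by |G| = 24 gives 24/24 = 1, matching the row-orthogonality relation <chi_6, chi_6> = [chi_6 = chi_6].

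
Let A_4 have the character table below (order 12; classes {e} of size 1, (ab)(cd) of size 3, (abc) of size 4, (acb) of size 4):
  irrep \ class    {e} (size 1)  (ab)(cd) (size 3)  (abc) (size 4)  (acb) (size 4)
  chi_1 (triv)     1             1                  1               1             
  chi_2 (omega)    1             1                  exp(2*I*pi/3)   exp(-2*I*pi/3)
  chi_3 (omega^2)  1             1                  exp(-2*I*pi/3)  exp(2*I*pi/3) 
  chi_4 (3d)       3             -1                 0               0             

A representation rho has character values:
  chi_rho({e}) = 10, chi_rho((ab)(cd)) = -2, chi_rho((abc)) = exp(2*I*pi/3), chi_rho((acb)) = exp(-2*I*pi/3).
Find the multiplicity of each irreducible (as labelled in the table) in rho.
Multiplicities: chi_1: 0, chi_2: 1, chi_3: 0, chi_4: 3.

Explanation: Use <chi_rho, chi> = (1/|G|) sum_C |C| * chi_rho(C) * conj(chi(C)) with |G| = 12 for each irreducible chi in the table:
  <chi_rho, chi_1> = (1/12)[1*(10)*conj(1) + 3*(-2)*conj(1) + 4*(exp(2*I*pi/3))*conj(1) + 4*(exp(-2*I*pi/3))*conj(1)]
      = (1/12)[(10) + (-6) + (4*exp(2*I*pi/3)) + (4*exp(-2*I*pi/3))] = 0/12 = 0
  <chi_rho, chi_2> = (1/12)[1*(10)*conj(1) + 3*(-2)*conj(1) + 4*(exp(2*I*pi/3))*conj(exp(2*I*pi/3)) + 4*(exp(-2*I*pi/3))*conj(exp(-2*I*pi/3))]
      = (1/12)[(10) + (-6) + (4) + (4)] = 12/12 = 1
  <chi_rho, chi_3> = (1/12)[1*(10)*conj(1) + 3*(-2)*conj(1) + 4*(exp(2*I*pi/3))*conj(exp(-2*I*pi/3)) + 4*(exp(-2*I*pi/3))*conj(exp(2*I*pi/3))]
      = (1/12)[(10) + (-6) + (4*exp(-2*I*pi/3)) + (4*exp(2*I*pi/3))] = 0/12 = 0
  <chi_rho, chi_4> = (1/12)[1*(10)*conj(3) + 3*(-2)*conj(-1) + 4*(exp(2*I*pi/3))*conj(0) + 4*(exp(-2*I*pi/3))*conj(0)]
      = (1/12)[(30) + (6) + (0) + (0)] = 36/12 = 3
(Exp terms are combined using exp(i*s)*conj(exp(i*t)) = exp(i*(s-t)), and sums of them are collapsed using the identity that for every m > 1 the m distinct m-th roots of unity sum to 0, e.g. 1 + exp(2*I*pi/3) + exp(-2*I*pi/3) = 0.)
Dimension check: dim(rho) = sum (mult * dim) = 0*1 + 1*1 + 0*1 + 3*3 = 10 = chi_rho(e) = 10.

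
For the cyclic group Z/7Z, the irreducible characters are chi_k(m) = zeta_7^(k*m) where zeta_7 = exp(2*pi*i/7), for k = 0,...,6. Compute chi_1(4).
chi_1(4) = zeta_7^4 = exp(-6*I*pi/7)

Why: chi_1(4) = zeta_7^(1*4) = zeta_7^4. Since zeta_7^7 = 1, this equals zeta_7^4 = exp(2*pi*i*4/7) = exp(-6*I*pi/7).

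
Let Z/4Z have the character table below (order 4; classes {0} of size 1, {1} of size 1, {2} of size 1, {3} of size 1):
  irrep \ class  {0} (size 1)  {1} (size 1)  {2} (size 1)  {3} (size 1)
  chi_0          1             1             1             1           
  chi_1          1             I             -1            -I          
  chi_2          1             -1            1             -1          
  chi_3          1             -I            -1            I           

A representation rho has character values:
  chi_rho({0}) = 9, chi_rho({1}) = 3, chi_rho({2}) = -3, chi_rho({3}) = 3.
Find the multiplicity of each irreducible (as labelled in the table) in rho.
Multiplicities: chi_0: 3, chi_1: 3, chi_2: 0, chi_3: 3.

Derivation: Use <chi_rho, chi> = (1/|G|) sum_C |C| * chi_rho(C) * conj(chi(C)) with |G| = 4 for each irreducible chi in the table:
  <chi_rho, chi_0> = (1/4)[1*(9)*conj(1) + 1*(3)*conj(1) + 1*(-3)*conj(1) + 1*(3)*conj(1)]
      = (1/4)[(9) + (3) + (-3) + (3)] = 12/4 = 3
  <chi_rho, chi_1> = (1/4)[1*(9)*conj(1) + 1*(3)*conj(I) + 1*(-3)*conj(-1) + 1*(3)*conj(-I)]
      = (1/4)[(9) + (-3*I) + (3) + (3*I)] = 12/4 = 3
  <chi_rho, chi_2> = (1/4)[1*(9)*conj(1) + 1*(3)*conj(-1) + 1*(-3)*conj(1) + 1*(3)*conj(-1)]
      = (1/4)[(9) + (-3) + (-3) + (-3)] = 0/4 = 0
  <chi_rho, chi_3> = (1/4)[1*(9)*conj(1) + 1*(3)*conj(-I) + 1*(-3)*conj(-1) + 1*(3)*conj(I)]
      = (1/4)[(9) + (3*I) + (3) + (-3*I)] = 12/4 = 3
(Exp terms are combined using exp(i*s)*conj(exp(i*t)) = exp(i*(s-t)), and sums of them are collapsed using the identity that for every m > 1 the m distinct m-th roots of unity sum to 0, e.g. 1 + exp(2*I*pi/3) + exp(-2*I*pi/3) = 0.)
Dimension check: dim(rho) = sum (mult * dim) = 3*1 + 3*1 + 0*1 + 3*1 = 9 = chi_rho(e) = 9.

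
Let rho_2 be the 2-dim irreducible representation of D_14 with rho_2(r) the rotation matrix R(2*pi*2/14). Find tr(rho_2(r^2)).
chi_{rho_2}(r^2) = 2*cos(2*pi*2*2/14) = -2*cos(3*pi/7)

Derivation: rho_2(r^2) is rotation by angle 2*pi*2*2/14, whose trace is 2*cos(2*pi*2*2/14) = -2*cos(3*pi/7).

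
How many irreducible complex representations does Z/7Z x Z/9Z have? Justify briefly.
63

Why: The number of irreducible complex representations of a finite group equals its number of conjugacy classes. Z/7Z x Z/9Z is abelian of order 63, so every element is its own conjugacy class: 63 classes, so Z/7Z x Z/9Z (order 63) has exactly 63 irreducible complex representations.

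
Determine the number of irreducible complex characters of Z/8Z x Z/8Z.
64

Justification: The number of irreducible complex representations of a finite group equals its number of conjugacy classes. Z/8Z x Z/8Z is abelian of order 64, so every element is its own conjugacy class: 64 classes, so Z/8Z x Z/8Z (order 64) has exactly 64 irreducible complex representations.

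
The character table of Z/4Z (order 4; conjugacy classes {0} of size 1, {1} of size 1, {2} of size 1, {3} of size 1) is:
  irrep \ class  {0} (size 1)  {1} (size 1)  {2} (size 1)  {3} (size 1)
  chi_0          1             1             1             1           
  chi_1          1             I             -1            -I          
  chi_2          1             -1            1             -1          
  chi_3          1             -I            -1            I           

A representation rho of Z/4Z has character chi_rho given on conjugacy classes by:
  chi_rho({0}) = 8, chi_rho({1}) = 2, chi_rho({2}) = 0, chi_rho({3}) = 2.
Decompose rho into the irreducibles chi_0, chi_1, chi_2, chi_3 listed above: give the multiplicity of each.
Multiplicities: chi_0: 3, chi_1: 2, chi_2: 1, chi_3: 2.

Justification: Use <chi_rho, chi> = (1/|G|) sum_C |C| * chi_rho(C) * conj(chi(C)) with |G| = 4 for each irreducible chi in the table:
  <chi_rho, chi_0> = (1/4)[1*(8)*conj(1) + 1*(2)*conj(1) + 1*(0)*conj(1) + 1*(2)*conj(1)]
      = (1/4)[(8) + (2) + (0) + (2)] = 12/4 = 3
  <chi_rho, chi_1> = (1/4)[1*(8)*conj(1) + 1*(2)*conj(I) + 1*(0)*conj(-1) + 1*(2)*conj(-I)]
      = (1/4)[(8) + (-2*I) + (0) + (2*I)] = 8/4 = 2
  <chi_rho, chi_2> = (1/4)[1*(8)*conj(1) + 1*(2)*conj(-1) + 1*(0)*conj(1) + 1*(2)*conj(-1)]
      = (1/4)[(8) + (-2) + (0) + (-2)] = 4/4 = 1
  <chi_rho, chi_3> = (1/4)[1*(8)*conj(1) + 1*(2)*conj(-I) + 1*(0)*conj(-1) + 1*(2)*conj(I)]
      = (1/4)[(8) + (2*I) + (0) + (-2*I)] = 8/4 = 2
(Exp terms are combined using exp(i*s)*conj(exp(i*t)) = exp(i*(s-t)), and sums of them are collapsed using the identity that for every m > 1 the m distinct m-th roots of unity sum to 0, e.g. 1 + exp(2*I*pi/3) + exp(-2*I*pi/3) = 0.)
Dimension check: dim(rho) = sum (mult * dim) = 3*1 + 2*1 + 1*1 + 2*1 = 8 = chi_rho(e) = 8.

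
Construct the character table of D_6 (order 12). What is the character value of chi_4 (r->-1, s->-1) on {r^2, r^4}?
Conjugacy classes: {e} of size 1, {r^3} of size 1, {r^1, r^5} of size 2, {r^2, r^4} of size 2, {s, sr^2, ...} of size 3, {sr, sr^3, ...} of size 3.
Character table:
  irrep \ class              {e} (size 1)  {r^3} (size 1)  {r^1, r^5} (size 2)  {r^2, r^4} (size 2)  {s, sr^2, ...} (size 3)  {sr, sr^3, ...} (size 3)
  chi_1 (triv)               1             1               1                    1                    1                        1                       
  chi_2 (sign: r->1, s->-1)  1             1               1                    1                    -1                       -1                      
  chi_3 (r->-1, s->1)        1             -1              -1                   1                    1                        -1                      
  chi_4 (r->-1, s->-1)       1             -1              -1                   1                    -1                       1                       
  chi_5 (2d, j=1)            2             -2              1                    -1                   0                        0                       
  chi_6 (2d, j=2)            2             2               -1                   -1                   0                        0                       

Spot check: chi_4 (r->-1, s->-1) on {r^2, r^4} = 1.

Solution. D_6 has order 2*6 = 12 with 6 conjugacy classes, hence 6 irreducibles. Sum of squared dims 1 + 1 + 1 + 1 + 4 + 4 = 12 = |G|. Linear characters come from the abelianisation; the 2-dimensional irreps have character r^k -> 2*cos(2*pi*j*k/6), reflections -> 0.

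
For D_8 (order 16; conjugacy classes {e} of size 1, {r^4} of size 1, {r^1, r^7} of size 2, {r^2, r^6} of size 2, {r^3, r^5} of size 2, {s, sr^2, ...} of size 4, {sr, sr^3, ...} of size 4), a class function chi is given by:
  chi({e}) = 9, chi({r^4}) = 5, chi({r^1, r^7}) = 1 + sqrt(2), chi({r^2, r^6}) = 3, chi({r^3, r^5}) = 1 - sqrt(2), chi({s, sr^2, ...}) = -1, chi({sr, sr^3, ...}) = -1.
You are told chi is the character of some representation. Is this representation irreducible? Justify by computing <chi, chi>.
Not irreducible (reducible): <chi, chi> = 9 > 1.

<chi, chi> = (1/|G|) sum_C |C| * |chi(C)|^2 = (1/16)[1*|9|^2 + 1*|5|^2 + 2*|1 + sqrt(2)|^2 + 2*|3|^2 + 2*|1 - sqrt(2)|^2 + 4*|-1|^2 + 4*|-1|^2]
  = (1/16)[(81) + (25) + (4*sqrt(2) + 6) + (18) + (6 - 4*sqrt(2)) + (4) + (4)] = 144/16 = 9.
A character is irreducible iff <chi, chi> = 1, so this representation is reducible.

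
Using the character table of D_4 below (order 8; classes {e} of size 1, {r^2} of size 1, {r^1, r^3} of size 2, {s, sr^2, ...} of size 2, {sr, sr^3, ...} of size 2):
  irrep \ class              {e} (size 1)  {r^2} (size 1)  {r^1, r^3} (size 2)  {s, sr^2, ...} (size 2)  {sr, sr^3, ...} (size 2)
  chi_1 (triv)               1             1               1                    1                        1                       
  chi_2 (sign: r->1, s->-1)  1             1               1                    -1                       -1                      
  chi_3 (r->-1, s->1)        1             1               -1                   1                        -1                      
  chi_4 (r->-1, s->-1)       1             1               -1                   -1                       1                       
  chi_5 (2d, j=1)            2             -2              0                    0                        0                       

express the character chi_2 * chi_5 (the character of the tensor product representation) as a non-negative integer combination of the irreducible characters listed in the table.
chi_2 tensor chi_5 = chi_5 (all other irreducibles have multiplicity 0).

Justification: The character of a tensor product is the pointwise product (chi_2 * chi_5)(C) = chi_2(C) * chi_5(C):
  {e}: (1)*(2), {r^2}: (1)*(-2), {r^1, r^3}: (1)*(0), {s, sr^2, ...}: (-1)*(0), {sr, sr^3, ...}: (-1)*(0)
so (chi_2 * chi_5) takes values
  {e} -> 2, {r^2} -> -2, {r^1, r^3} -> 0, {s, sr^2, ...} -> 0, {sr, sr^3, ...} -> 0.
Now take the inner product of this character with each irreducible chi from the table, <chi_2*chi_5, chi> = (1/8) sum_C |C| (chi_2*chi_5)(C) conj(chi(C)):
  <chi_2*chi_5, chi_1> = (1/8)[1*(2)*conj(1) + 1*(-2)*conj(1) + 2*(0)*conj(1) + 2*(0)*conj(1) + 2*(0)*conj(1)]
      = (1/8)[(2) + (-2) + (0) + (0) + (0)] = 0/8 = 0
  <chi_2*chi_5, chi_2> = (1/8)[1*(2)*conj(1) + 1*(-2)*conj(1) + 2*(0)*conj(1) + 2*(0)*conj(-1) + 2*(0)*conj(-1)]
      = (1/8)[(2) + (-2) + (0) + (0) + (0)] = 0/8 = 0
  <chi_2*chi_5, chi_3> = (1/8)[1*(2)*conj(1) + 1*(-2)*conj(1) + 2*(0)*conj(-1) + 2*(0)*conj(1) + 2*(0)*conj(-1)]
      = (1/8)[(2) + (-2) + (0) + (0) + (0)] = 0/8 = 0
  <chi_2*chi_5, chi_4> = (1/8)[1*(2)*conj(1) + 1*(-2)*conj(1) + 2*(0)*conj(-1) + 2*(0)*conj(-1) + 2*(0)*conj(1)]
      = (1/8)[(2) + (-2) + (0) + (0) + (0)] = 0/8 = 0
  <chi_2*chi_5, chi_5> = (1/8)[1*(2)*conj(2) + 1*(-2)*conj(-2) + 2*(0)*conj(0) + 2*(0)*conj(0) + 2*(0)*conj(0)]
      = (1/8)[(4) + (4) + (0) + (0) + (0)] = 8/8 = 1
Hence the multiplicities are chi_5: 1. Dimension check: dim(chi_2)*dim(chi_5) = 1*2 = 2 and sum (mult * dim) = 1*2 = 2.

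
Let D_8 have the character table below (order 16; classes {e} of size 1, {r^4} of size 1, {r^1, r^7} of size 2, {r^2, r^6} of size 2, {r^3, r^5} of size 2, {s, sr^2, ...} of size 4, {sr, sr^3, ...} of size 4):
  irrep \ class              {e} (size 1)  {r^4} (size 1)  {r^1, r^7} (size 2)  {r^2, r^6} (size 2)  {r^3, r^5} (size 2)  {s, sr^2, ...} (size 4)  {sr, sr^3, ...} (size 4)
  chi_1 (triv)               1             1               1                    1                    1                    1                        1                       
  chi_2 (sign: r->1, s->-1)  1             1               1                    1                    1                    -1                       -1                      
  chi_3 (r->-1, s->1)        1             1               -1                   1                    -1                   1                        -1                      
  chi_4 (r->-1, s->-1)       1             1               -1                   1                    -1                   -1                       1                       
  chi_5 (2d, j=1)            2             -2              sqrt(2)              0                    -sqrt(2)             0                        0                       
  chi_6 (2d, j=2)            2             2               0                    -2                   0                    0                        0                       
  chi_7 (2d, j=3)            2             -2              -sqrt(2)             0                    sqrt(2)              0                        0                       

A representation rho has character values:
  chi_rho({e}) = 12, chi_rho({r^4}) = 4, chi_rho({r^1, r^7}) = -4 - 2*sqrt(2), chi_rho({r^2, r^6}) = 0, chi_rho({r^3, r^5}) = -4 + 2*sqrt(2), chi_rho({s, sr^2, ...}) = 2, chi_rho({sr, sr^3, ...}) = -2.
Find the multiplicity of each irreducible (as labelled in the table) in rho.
Multiplicities: chi_1: 0, chi_2: 0, chi_3: 3, chi_4: 1, chi_5: 0, chi_6: 2, chi_7: 2.

Use <chi_rho, chi> = (1/|G|) sum_C |C| * chi_rho(C) * conj(chi(C)) with |G| = 16 for each irreducible chi in the table:
  <chi_rho, chi_1> = (1/16)[1*(12)*conj(1) + 1*(4)*conj(1) + 2*(-4 - 2*sqrt(2))*conj(1) + 2*(0)*conj(1) + 2*(-4 + 2*sqrt(2))*conj(1) + 4*(2)*conj(1) + 4*(-2)*conj(1)]
      = (1/16)[(12) + (4) + (-8 - 4*sqrt(2)) + (0) + (-8 + 4*sqrt(2)) + (8) + (-8)] = 0/16 = 0
  <chi_rho, chi_2> = (1/16)[1*(12)*conj(1) + 1*(4)*conj(1) + 2*(-4 - 2*sqrt(2))*conj(1) + 2*(0)*conj(1) + 2*(-4 + 2*sqrt(2))*conj(1) + 4*(2)*conj(-1) + 4*(-2)*conj(-1)]
      = (1/16)[(12) + (4) + (-8 - 4*sqrt(2)) + (0) + (-8 + 4*sqrt(2)) + (-8) + (8)] = 0/16 = 0
  <chi_rho, chi_3> = (1/16)[1*(12)*conj(1) + 1*(4)*conj(1) + 2*(-4 - 2*sqrt(2))*conj(-1) + 2*(0)*conj(1) + 2*(-4 + 2*sqrt(2))*conj(-1) + 4*(2)*conj(1) + 4*(-2)*conj(-1)]
      = (1/16)[(12) + (4) + (4*sqrt(2) + 8) + (0) + (8 - 4*sqrt(2)) + (8) + (8)] = 48/16 = 3
  <chi_rho, chi_4> = (1/16)[1*(12)*conj(1) + 1*(4)*conj(1) + 2*(-4 - 2*sqrt(2))*conj(-1) + 2*(0)*conj(1) + 2*(-4 + 2*sqrt(2))*conj(-1) + 4*(2)*conj(-1) + 4*(-2)*conj(1)]
      = (1/16)[(12) + (4) + (4*sqrt(2) + 8) + (0) + (8 - 4*sqrt(2)) + (-8) + (-8)] = 16/16 = 1
  <chi_rho, chi_5> = (1/16)[1*(12)*conj(2) + 1*(4)*conj(-2) + 2*(-4 - 2*sqrt(2))*conj(sqrt(2)) + 2*(0)*conj(0) + 2*(-4 + 2*sqrt(2))*conj(-sqrt(2)) + 4*(2)*conj(0) + 4*(-2)*conj(0)]
      = (1/16)[(24) + (-8) + (-8*sqrt(2) - 8) + (0) + (-8 + 8*sqrt(2)) + (0) + (0)] = 0/16 = 0
  <chi_rho, chi_6> = (1/16)[1*(12)*conj(2) + 1*(4)*conj(2) + 2*(-4 - 2*sqrt(2))*conj(0) + 2*(0)*conj(-2) + 2*(-4 + 2*sqrt(2))*conj(0) + 4*(2)*conj(0) + 4*(-2)*conj(0)]
      = (1/16)[(24) + (8) + (0) + (0) + (0) + (0) + (0)] = 32/16 = 2
  <chi_rho, chi_7> = (1/16)[1*(12)*conj(2) + 1*(4)*conj(-2) + 2*(-4 - 2*sqrt(2))*conj(-sqrt(2)) + 2*(0)*conj(0) + 2*(-4 + 2*sqrt(2))*conj(sqrt(2)) + 4*(2)*conj(0) + 4*(-2)*conj(0)]
      = (1/16)[(24) + (-8) + (8 + 8*sqrt(2)) + (0) + (8 - 8*sqrt(2)) + (0) + (0)] = 32/16 = 2
Dimension check: dim(rho) = sum (mult * dim) = 0*1 + 0*1 + 3*1 + 1*1 + 0*2 + 2*2 + 2*2 = 12 = chi_rho(e) = 12.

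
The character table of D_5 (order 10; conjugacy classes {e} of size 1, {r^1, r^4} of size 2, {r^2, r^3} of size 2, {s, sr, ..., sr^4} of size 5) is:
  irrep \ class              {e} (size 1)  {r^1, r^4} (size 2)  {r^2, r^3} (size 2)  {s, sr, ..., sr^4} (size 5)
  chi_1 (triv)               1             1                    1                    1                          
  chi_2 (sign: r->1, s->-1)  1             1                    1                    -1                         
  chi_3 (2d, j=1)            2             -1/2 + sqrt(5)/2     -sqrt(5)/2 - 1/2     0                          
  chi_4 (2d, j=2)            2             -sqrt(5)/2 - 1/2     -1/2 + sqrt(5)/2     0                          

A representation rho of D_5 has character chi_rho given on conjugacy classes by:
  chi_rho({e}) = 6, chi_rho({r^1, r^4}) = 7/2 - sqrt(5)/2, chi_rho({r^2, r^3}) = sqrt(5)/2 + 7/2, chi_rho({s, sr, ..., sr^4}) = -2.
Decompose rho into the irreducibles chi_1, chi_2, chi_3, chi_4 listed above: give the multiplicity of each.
Multiplicities: chi_1: 1, chi_2: 3, chi_3: 0, chi_4: 1.

Working: Use <chi_rho, chi> = (1/|G|) sum_C |C| * chi_rho(C) * conj(chi(C)) with |G| = 10 for each irreducible chi in the table:
  <chi_rho, chi_1> = (1/10)[1*(6)*conj(1) + 2*(7/2 - sqrt(5)/2)*conj(1) + 2*(sqrt(5)/2 + 7/2)*conj(1) + 5*(-2)*conj(1)]
      = (1/10)[(6) + (7 - sqrt(5)) + (sqrt(5) + 7) + (-10)] = 10/10 = 1
  <chi_rho, chi_2> = (1/10)[1*(6)*conj(1) + 2*(7/2 - sqrt(5)/2)*conj(1) + 2*(sqrt(5)/2 + 7/2)*conj(1) + 5*(-2)*conj(-1)]
      = (1/10)[(6) + (7 - sqrt(5)) + (sqrt(5) + 7) + (10)] = 30/10 = 3
  <chi_rho, chi_3> = (1/10)[1*(6)*conj(2) + 2*(7/2 - sqrt(5)/2)*conj(-1/2 + sqrt(5)/2) + 2*(sqrt(5)/2 + 7/2)*conj(-sqrt(5)/2 - 1/2) + 5*(-2)*conj(0)]
      = (1/10)[(12) + (-6 + 4*sqrt(5)) + (-4*sqrt(5) - 6) + (0)] = 0/10 = 0
  <chi_rho, chi_4> = (1/10)[1*(6)*conj(2) + 2*(7/2 - sqrt(5)/2)*conj(-sqrt(5)/2 - 1/2) + 2*(sqrt(5)/2 + 7/2)*conj(-1/2 + sqrt(5)/2) + 5*(-2)*conj(0)]
      = (1/10)[(12) + (-3*sqrt(5) - 1) + (-1 + 3*sqrt(5)) + (0)] = 10/10 = 1
Dimension check: dim(rho) = sum (mult * dim) = 1*1 + 3*1 + 0*2 + 1*2 = 6 = chi_rho(e) = 6.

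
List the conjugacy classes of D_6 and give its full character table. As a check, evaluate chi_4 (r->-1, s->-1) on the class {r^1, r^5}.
Conjugacy classes: {e} of size 1, {r^3} of size 1, {r^1, r^5} of size 2, {r^2, r^4} of size 2, {s, sr^2, ...} of size 3, {sr, sr^3, ...} of size 3.
Character table:
  irrep \ class              {e} (size 1)  {r^3} (size 1)  {r^1, r^5} (size 2)  {r^2, r^4} (size 2)  {s, sr^2, ...} (size 3)  {sr, sr^3, ...} (size 3)
  chi_1 (triv)               1             1               1                    1                    1                        1                       
  chi_2 (sign: r->1, s->-1)  1             1               1                    1                    -1                       -1                      
  chi_3 (r->-1, s->1)        1             -1              -1                   1                    1                        -1                      
  chi_4 (r->-1, s->-1)       1             -1              -1                   1                    -1                       1                       
  chi_5 (2d, j=1)            2             -2              1                    -1                   0                        0                       
  chi_6 (2d, j=2)            2             2               -1                   -1                   0                        0                       

Spot check: chi_4 (r->-1, s->-1) on {r^1, r^5} = -1.

Argument: D_6 has order 2*6 = 12 with 6 conjugacy classes, hence 6 irreducibles. Sum of squared dims 1 + 1 + 1 + 1 + 4 + 4 = 12 = |G|. Linear characters come from the abelianisation; the 2-dimensional irreps have character r^k -> 2*cos(2*pi*j*k/6), reflections -> 0.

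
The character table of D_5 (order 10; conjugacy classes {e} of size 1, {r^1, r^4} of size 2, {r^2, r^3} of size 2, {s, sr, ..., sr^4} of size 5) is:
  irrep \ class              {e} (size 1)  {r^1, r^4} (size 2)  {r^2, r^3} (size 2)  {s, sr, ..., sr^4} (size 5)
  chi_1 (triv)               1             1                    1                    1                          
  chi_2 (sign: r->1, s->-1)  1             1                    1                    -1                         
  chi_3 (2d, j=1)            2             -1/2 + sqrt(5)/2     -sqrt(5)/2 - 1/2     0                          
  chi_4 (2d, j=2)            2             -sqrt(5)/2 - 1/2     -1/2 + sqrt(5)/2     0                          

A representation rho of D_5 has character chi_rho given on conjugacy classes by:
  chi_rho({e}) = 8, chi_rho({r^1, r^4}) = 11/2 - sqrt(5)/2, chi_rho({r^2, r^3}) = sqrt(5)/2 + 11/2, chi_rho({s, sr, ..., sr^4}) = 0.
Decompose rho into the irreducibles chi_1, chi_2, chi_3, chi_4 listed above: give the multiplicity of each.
Multiplicities: chi_1: 3, chi_2: 3, chi_3: 0, chi_4: 1.

Reasoning: Use <chi_rho, chi> = (1/|G|) sum_C |C| * chi_rho(C) * conj(chi(C)) with |G| = 10 for each irreducible chi in the table:
  <chi_rho, chi_1> = (1/10)[1*(8)*conj(1) + 2*(11/2 - sqrt(5)/2)*conj(1) + 2*(sqrt(5)/2 + 11/2)*conj(1) + 5*(0)*conj(1)]
      = (1/10)[(8) + (11 - sqrt(5)) + (sqrt(5) + 11) + (0)] = 30/10 = 3
  <chi_rho, chi_2> = (1/10)[1*(8)*conj(1) + 2*(11/2 - sqrt(5)/2)*conj(1) + 2*(sqrt(5)/2 + 11/2)*conj(1) + 5*(0)*conj(-1)]
      = (1/10)[(8) + (11 - sqrt(5)) + (sqrt(5) + 11) + (0)] = 30/10 = 3
  <chi_rho, chi_3> = (1/10)[1*(8)*conj(2) + 2*(11/2 - sqrt(5)/2)*conj(-1/2 + sqrt(5)/2) + 2*(sqrt(5)/2 + 11/2)*conj(-sqrt(5)/2 - 1/2) + 5*(0)*conj(0)]
      = (1/10)[(16) + (-8 + 6*sqrt(5)) + (-6*sqrt(5) - 8) + (0)] = 0/10 = 0
  <chi_rho, chi_4> = (1/10)[1*(8)*conj(2) + 2*(11/2 - sqrt(5)/2)*conj(-sqrt(5)/2 - 1/2) + 2*(sqrt(5)/2 + 11/2)*conj(-1/2 + sqrt(5)/2) + 5*(0)*conj(0)]
      = (1/10)[(16) + (-5*sqrt(5) - 3) + (-3 + 5*sqrt(5)) + (0)] = 10/10 = 1
Dimension check: dim(rho) = sum (mult * dim) = 3*1 + 3*1 + 0*2 + 1*2 = 8 = chi_rho(e) = 8.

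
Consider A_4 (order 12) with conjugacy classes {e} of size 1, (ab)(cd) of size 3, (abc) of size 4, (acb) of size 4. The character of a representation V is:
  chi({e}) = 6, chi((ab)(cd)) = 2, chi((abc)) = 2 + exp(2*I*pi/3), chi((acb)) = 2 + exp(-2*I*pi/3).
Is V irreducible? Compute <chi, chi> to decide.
Not irreducible (reducible): <chi, chi> = 6 > 1.

Argument: <chi, chi> = (1/|G|) sum_C |C| * |chi(C)|^2 = (1/12)[1*|6|^2 + 3*|2|^2 + 4*|2 + exp(2*I*pi/3)|^2 + 4*|2 + exp(-2*I*pi/3)|^2]
  = (1/12)[(36) + (12) + (12) + (12)] = 72/12 = 6.
(Exp terms are combined using exp(i*s)*conj(exp(i*t)) = exp(i*(s-t)), and sums of them are collapsed using the identity that for every m > 1 the m distinct m-th roots of unity sum to 0, e.g. 1 + exp(2*I*pi/3) + exp(-2*I*pi/3) = 0.)
A character is irreducible iff <chi, chi> = 1, so this representation is reducible.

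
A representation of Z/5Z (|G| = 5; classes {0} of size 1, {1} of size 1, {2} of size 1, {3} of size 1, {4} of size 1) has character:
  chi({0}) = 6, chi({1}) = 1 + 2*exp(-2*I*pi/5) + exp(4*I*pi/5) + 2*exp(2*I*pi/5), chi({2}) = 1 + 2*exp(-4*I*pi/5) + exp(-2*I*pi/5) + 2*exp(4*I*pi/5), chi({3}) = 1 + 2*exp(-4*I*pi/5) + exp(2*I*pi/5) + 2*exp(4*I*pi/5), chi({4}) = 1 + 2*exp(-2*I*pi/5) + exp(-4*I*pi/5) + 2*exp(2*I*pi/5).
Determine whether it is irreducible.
Not irreducible (reducible): <chi, chi> = 10 > 1.

Explanation: <chi, chi> = (1/|G|) sum_C |C| * |chi(C)|^2 = (1/5)[1*|6|^2 + 1*|1 + 2*exp(-2*I*pi/5) + exp(4*I*pi/5) + 2*exp(2*I*pi/5)|^2 + 1*|1 + 2*exp(-4*I*pi/5) + exp(-2*I*pi/5) + 2*exp(4*I*pi/5)|^2 + 1*|1 + 2*exp(-4*I*pi/5) + exp(2*I*pi/5) + 2*exp(4*I*pi/5)|^2 + 1*|1 + 2*exp(-2*I*pi/5) + exp(-4*I*pi/5) + 2*exp(2*I*pi/5)|^2]
  = (1/5)[(36) + (10 + 6*exp(-2*I*pi/5) + 7*exp(-4*I*pi/5) + 7*exp(4*I*pi/5) + 6*exp(2*I*pi/5)) + (10 + 7*exp(-2*I*pi/5) + 6*exp(-4*I*pi/5) + 6*exp(4*I*pi/5) + 7*exp(2*I*pi/5)) + (10 + 7*exp(-2*I*pi/5) + 6*exp(-4*I*pi/5) + 6*exp(4*I*pi/5) + 7*exp(2*I*pi/5)) + (10 + 6*exp(-2*I*pi/5) + 7*exp(-4*I*pi/5) + 7*exp(4*I*pi/5) + 6*exp(2*I*pi/5))] = 50/5 = 10.
(Exp terms are combined using exp(i*s)*conj(exp(i*t)) = exp(i*(s-t)), and sums of them are collapsed using the identity that for every m > 1 the m distinct m-th roots of unity sum to 0, e.g. 1 + exp(2*I*pi/3) + exp(-2*I*pi/3) = 0.)
A character is irreducible iff <chi, chi> = 1, so this representation is reducible.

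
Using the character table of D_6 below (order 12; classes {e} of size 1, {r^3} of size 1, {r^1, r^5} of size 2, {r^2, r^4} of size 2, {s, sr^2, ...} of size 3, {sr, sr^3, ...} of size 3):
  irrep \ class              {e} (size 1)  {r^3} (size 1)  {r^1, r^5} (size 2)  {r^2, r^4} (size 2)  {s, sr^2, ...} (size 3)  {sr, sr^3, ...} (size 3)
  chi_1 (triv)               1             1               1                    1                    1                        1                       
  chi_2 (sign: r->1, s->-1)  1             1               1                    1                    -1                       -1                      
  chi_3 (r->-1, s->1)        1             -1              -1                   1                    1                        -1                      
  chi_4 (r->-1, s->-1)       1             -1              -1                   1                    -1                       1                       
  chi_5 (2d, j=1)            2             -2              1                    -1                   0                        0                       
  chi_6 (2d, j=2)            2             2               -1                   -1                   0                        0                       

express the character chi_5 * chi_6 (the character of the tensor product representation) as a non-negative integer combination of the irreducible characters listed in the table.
chi_5 tensor chi_6 = chi_3 + chi_4 + chi_5 (all other irreducibles have multiplicity 0).

Details: The character of a tensor product is the pointwise product (chi_5 * chi_6)(C) = chi_5(C) * chi_6(C):
  {e}: (2)*(2), {r^3}: (-2)*(2), {r^1, r^5}: (1)*(-1), {r^2, r^4}: (-1)*(-1), {s, sr^2, ...}: (0)*(0), {sr, sr^3, ...}: (0)*(0)
so (chi_5 * chi_6) takes values
  {e} -> 4, {r^3} -> -4, {r^1, r^5} -> -1, {r^2, r^4} -> 1, {s, sr^2, ...} -> 0, {sr, sr^3, ...} -> 0.
Now take the inner product of this character with each irreducible chi from the table, <chi_5*chi_6, chi> = (1/12) sum_C |C| (chi_5*chi_6)(C) conj(chi(C)):
  <chi_5*chi_6, chi_1> = (1/12)[1*(4)*conj(1) + 1*(-4)*conj(1) + 2*(-1)*conj(1) + 2*(1)*conj(1) + 3*(0)*conj(1) + 3*(0)*conj(1)]
      = (1/12)[(4) + (-4) + (-2) + (2) + (0) + (0)] = 0/12 = 0
  <chi_5*chi_6, chi_2> = (1/12)[1*(4)*conj(1) + 1*(-4)*conj(1) + 2*(-1)*conj(1) + 2*(1)*conj(1) + 3*(0)*conj(-1) + 3*(0)*conj(-1)]
      = (1/12)[(4) + (-4) + (-2) + (2) + (0) + (0)] = 0/12 = 0
  <chi_5*chi_6, chi_3> = (1/12)[1*(4)*conj(1) + 1*(-4)*conj(-1) + 2*(-1)*conj(-1) + 2*(1)*conj(1) + 3*(0)*conj(1) + 3*(0)*conj(-1)]
      = (1/12)[(4) + (4) + (2) + (2) + (0) + (0)] = 12/12 = 1
  <chi_5*chi_6, chi_4> = (1/12)[1*(4)*conj(1) + 1*(-4)*conj(-1) + 2*(-1)*conj(-1) + 2*(1)*conj(1) + 3*(0)*conj(-1) + 3*(0)*conj(1)]
      = (1/12)[(4) + (4) + (2) + (2) + (0) + (0)] = 12/12 = 1
  <chi_5*chi_6, chi_5> = (1/12)[1*(4)*conj(2) + 1*(-4)*conj(-2) + 2*(-1)*conj(1) + 2*(1)*conj(-1) + 3*(0)*conj(0) + 3*(0)*conj(0)]
      = (1/12)[(8) + (8) + (-2) + (-2) + (0) + (0)] = 12/12 = 1
  <chi_5*chi_6, chi_6> = (1/12)[1*(4)*conj(2) + 1*(-4)*conj(2) + 2*(-1)*conj(-1) + 2*(1)*conj(-1) + 3*(0)*conj(0) + 3*(0)*conj(0)]
      = (1/12)[(8) + (-8) + (2) + (-2) + (0) + (0)] = 0/12 = 0
Hence the multiplicities are chi_3: 1, chi_4: 1, chi_5: 1. Dimension check: dim(chi_5)*dim(chi_6) = 2*2 = 4 and sum (mult * dim) = 1*1 + 1*1 + 1*2 = 4.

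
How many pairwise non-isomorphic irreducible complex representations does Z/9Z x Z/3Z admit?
27

Justification: The number of irreducible complex representations of a finite group equals its number of conjugacy classes. Z/9Z x Z/3Z is abelian of order 27, so every element is its own conjugacy class: 27 classes, so Z/9Z x Z/3Z (order 27) has exactly 27 irreducible complex representations.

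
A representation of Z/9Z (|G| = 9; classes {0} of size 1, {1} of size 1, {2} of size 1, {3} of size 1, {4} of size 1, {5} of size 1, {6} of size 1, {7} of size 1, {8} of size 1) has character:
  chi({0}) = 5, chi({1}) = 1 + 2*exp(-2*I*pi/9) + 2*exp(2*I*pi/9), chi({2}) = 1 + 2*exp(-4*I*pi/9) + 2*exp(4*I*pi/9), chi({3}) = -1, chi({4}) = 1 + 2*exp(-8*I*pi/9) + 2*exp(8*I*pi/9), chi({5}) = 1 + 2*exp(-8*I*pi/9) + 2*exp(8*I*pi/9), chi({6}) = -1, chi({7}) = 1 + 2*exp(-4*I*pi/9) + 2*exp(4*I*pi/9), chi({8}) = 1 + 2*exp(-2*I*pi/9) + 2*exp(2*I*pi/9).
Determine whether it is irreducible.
Not irreducible (reducible): <chi, chi> = 9 > 1.

Details: <chi, chi> = (1/|G|) sum_C |C| * |chi(C)|^2 = (1/9)[1*|5|^2 + 1*|1 + 2*exp(-2*I*pi/9) + 2*exp(2*I*pi/9)|^2 + 1*|1 + 2*exp(-4*I*pi/9) + 2*exp(4*I*pi/9)|^2 + 1*|-1|^2 + 1*|1 + 2*exp(-8*I*pi/9) + 2*exp(8*I*pi/9)|^2 + 1*|1 + 2*exp(-8*I*pi/9) + 2*exp(8*I*pi/9)|^2 + 1*|-1|^2 + 1*|1 + 2*exp(-4*I*pi/9) + 2*exp(4*I*pi/9)|^2 + 1*|1 + 2*exp(-2*I*pi/9) + 2*exp(2*I*pi/9)|^2]
  = (1/9)[(25) + (9 + 4*exp(-4*I*pi/9) + 4*exp(-2*I*pi/9) + 4*exp(2*I*pi/9) + 4*exp(4*I*pi/9)) + (9 + 4*exp(-4*I*pi/9) + 4*exp(-8*I*pi/9) + 4*exp(8*I*pi/9) + 4*exp(4*I*pi/9)) + (1) + (9 + 4*exp(-2*I*pi/9) + 4*exp(-8*I*pi/9) + 4*exp(8*I*pi/9) + 4*exp(2*I*pi/9)) + (9 + 4*exp(-2*I*pi/9) + 4*exp(-8*I*pi/9) + 4*exp(8*I*pi/9) + 4*exp(2*I*pi/9)) + (1) + (9 + 4*exp(-4*I*pi/9) + 4*exp(-8*I*pi/9) + 4*exp(8*I*pi/9) + 4*exp(4*I*pi/9)) + (9 + 4*exp(-4*I*pi/9) + 4*exp(-2*I*pi/9) + 4*exp(2*I*pi/9) + 4*exp(4*I*pi/9))] = 81/9 = 9.
(Exp terms are combined using exp(i*s)*conj(exp(i*t)) = exp(i*(s-t)), and sums of them are collapsed using the identity that for every m > 1 the m distinct m-th roots of unity sum to 0, e.g. 1 + exp(2*I*pi/3) + exp(-2*I*pi/3) = 0.)
A character is irreducible iff <chi, chi> = 1, so this representation is reducible.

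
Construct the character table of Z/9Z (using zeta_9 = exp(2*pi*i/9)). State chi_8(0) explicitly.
Character table of Z/9Z (irreps indexed chi_0,...,chi_8 with chi_k(m) = zeta_9^(k*m), zeta_9 = exp(2*pi*i/9)):
  irrep \ class  {0} (size 1)  {1} (size 1)    {2} (size 1)    {3} (size 1)    {4} (size 1)    {5} (size 1)    {6} (size 1)    {7} (size 1)    {8} (size 1)  
  chi_0          1             1               1               1               1               1               1               1               1             
  chi_1          1             exp(2*I*pi/9)   exp(4*I*pi/9)   exp(2*I*pi/3)   exp(8*I*pi/9)   exp(-8*I*pi/9)  exp(-2*I*pi/3)  exp(-4*I*pi/9)  exp(-2*I*pi/9)
  chi_2          1             exp(4*I*pi/9)   exp(8*I*pi/9)   exp(-2*I*pi/3)  exp(-2*I*pi/9)  exp(2*I*pi/9)   exp(2*I*pi/3)   exp(-8*I*pi/9)  exp(-4*I*pi/9)
  chi_3          1             exp(2*I*pi/3)   exp(-2*I*pi/3)  1               exp(2*I*pi/3)   exp(-2*I*pi/3)  1               exp(2*I*pi/3)   exp(-2*I*pi/3)
  chi_4          1             exp(8*I*pi/9)   exp(-2*I*pi/9)  exp(2*I*pi/3)   exp(-4*I*pi/9)  exp(4*I*pi/9)   exp(-2*I*pi/3)  exp(2*I*pi/9)   exp(-8*I*pi/9)
  chi_5          1             exp(-8*I*pi/9)  exp(2*I*pi/9)   exp(-2*I*pi/3)  exp(4*I*pi/9)   exp(-4*I*pi/9)  exp(2*I*pi/3)   exp(-2*I*pi/9)  exp(8*I*pi/9) 
  chi_6          1             exp(-2*I*pi/3)  exp(2*I*pi/3)   1               exp(-2*I*pi/3)  exp(2*I*pi/3)   1               exp(-2*I*pi/3)  exp(2*I*pi/3) 
  chi_7          1             exp(-4*I*pi/9)  exp(-8*I*pi/9)  exp(2*I*pi/3)   exp(2*I*pi/9)   exp(-2*I*pi/9)  exp(-2*I*pi/3)  exp(8*I*pi/9)   exp(4*I*pi/9) 
  chi_8          1             exp(-2*I*pi/9)  exp(-4*I*pi/9)  exp(-2*I*pi/3)  exp(-8*I*pi/9)  exp(8*I*pi/9)   exp(2*I*pi/3)   exp(4*I*pi/9)   exp(2*I*pi/9) 

Spot check: chi_8(0) = zeta_9^(8*0) = zeta_9^0 = 1.

Reasoning: Z/9Z is abelian, so all 9 irreducible complex representations are 1-dimensional. They are given by chi_k(m) = zeta_9^(k*m) for k = 0,...,8. Row orthogonality: sum_m chi_k(m) conj(chi_l(m)) = 9 * [k = l].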